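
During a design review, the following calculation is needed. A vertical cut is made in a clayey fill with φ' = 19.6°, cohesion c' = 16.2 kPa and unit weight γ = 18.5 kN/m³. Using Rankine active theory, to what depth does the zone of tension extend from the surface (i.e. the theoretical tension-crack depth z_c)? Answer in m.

2.48 m

K_a = tan²(45° − 19.6°/2) = 0.4976; √K_a = 0.7054.
The active pressure is zero where K_a γ z = 2c√K_a, so z_c = 2c/(γ√K_a) = 2×16.2/(18.5×0.7054) = 2.483 m.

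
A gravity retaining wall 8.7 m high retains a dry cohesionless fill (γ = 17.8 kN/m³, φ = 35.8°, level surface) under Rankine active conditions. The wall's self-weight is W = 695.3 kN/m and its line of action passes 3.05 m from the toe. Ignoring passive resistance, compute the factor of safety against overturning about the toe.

4.15

K_a = tan²(45° − 35.8°/2) = 0.2619.
P_a = ½K_aγH² = 0.5×0.2619×17.8×8.7² = 176.4 kN/m, acting at H/3 = 2.900 m above the base.
Overturning moment M_o = P_a × H/3 = 176.4 × 2.900 = 511.6.
Resisting moment M_r = W × 3.05 = 695.3 × 3.05 = 2121.
FS_overturning = M_r/M_o = 2121/511.6 = 4.145.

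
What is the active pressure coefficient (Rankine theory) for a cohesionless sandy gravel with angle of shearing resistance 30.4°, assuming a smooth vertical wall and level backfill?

0.328

K_a = tan²(45° − φ/2) = tan²(29.80°) = 0.3280.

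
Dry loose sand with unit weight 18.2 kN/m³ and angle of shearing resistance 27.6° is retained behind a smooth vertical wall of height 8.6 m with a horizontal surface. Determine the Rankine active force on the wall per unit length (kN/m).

247 kN/m

K_a = tan²(45° − φ/2) = 0.3668.
P_a = ½ K_a γ H² = 0.5 × 0.3668 × 18.2 × 8.6² = 246.9 kN/m.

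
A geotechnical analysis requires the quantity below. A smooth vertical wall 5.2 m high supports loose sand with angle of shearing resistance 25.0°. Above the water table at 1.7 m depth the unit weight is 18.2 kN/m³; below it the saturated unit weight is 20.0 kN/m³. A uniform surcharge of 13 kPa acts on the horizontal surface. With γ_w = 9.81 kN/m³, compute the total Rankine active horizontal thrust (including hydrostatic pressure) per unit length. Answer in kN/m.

K_a = tan²(45° − φ/2) = 0.4059.
γ' = 20.0 − 9.81 = 10.19 kN/m³. h₂ = H − d_w = 3.5 m.
σ'_h: at surface K_a·q = 5.276; at WT K_a(q+γd_w) = 17.83; at base K_a(q+γd_w+γ'h₂) = 32.31 kPa.
P₁ = ½(5.276+17.83)×1.7 = 19.64; P₂ = ½(17.83+32.31)×3.5 = 87.75; P_w = ½γ_w h₂² = 60.09.
Total = 19.64+87.75+60.09 = 167.5 kN/m.

167 kN/m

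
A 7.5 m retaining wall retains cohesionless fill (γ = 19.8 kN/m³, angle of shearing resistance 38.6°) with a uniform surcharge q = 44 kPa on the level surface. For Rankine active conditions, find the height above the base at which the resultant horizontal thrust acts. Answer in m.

K_a = 0.2316.
Triangular part P₁ = ½K_aγH² = 129.0 at H/3 = 2.500 m; rectangular part P₂ = K_a q H = 76.43 at H/2 = 3.750 m.
ȳ = (P₁·2.500 + P₂·3.750)/(P₁+P₂) = 2.965 m.

2.97 m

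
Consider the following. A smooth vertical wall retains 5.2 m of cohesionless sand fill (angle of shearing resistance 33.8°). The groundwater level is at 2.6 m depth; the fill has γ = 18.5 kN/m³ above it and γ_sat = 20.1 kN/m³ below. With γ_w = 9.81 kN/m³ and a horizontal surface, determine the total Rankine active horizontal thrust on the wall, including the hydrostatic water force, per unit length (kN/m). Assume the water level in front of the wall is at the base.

96.6 kN/m

K_a = tan²(45° − φ/2) = 0.2851.
γ' = 20.1 − 9.81 = 10.29 kN/m³. Depth below WT = 2.6 m.
σ'_h at WT = K_a γ d_w = 13.71 kPa; at base = 13.71 + K_a γ' × 2.6 = 21.34 kPa.
P₁ (0–2.6 m) = ½×13.71×2.6 = 17.83. P₂ (2.6–5.2 m) = ½(13.71+21.34)×2.6 = 45.57.
P_w = ½ γ_w h₂² = 0.5×9.81×2.6² = 33.16. Total = 17.83+45.57+33.16 = 96.56 kN/m.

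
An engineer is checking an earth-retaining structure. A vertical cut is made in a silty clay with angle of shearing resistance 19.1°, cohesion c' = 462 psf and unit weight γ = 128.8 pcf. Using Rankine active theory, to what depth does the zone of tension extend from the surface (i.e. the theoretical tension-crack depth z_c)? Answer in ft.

K_a = tan²(45° − 19.1°/2) = 0.5069; √K_a = 0.7120.
The active pressure is zero where K_a γ z = 2c√K_a, so z_c = 2c/(γ√K_a) = 2×462/(128.8×0.7120) = 10.08 ft.

10.1 ft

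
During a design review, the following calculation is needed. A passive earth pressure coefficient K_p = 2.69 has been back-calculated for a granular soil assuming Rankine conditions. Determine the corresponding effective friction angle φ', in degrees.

27.3°

K_p = (1+sin φ)/(1−sin φ) ⇒ sin φ = (K_p − 1)/(K_p + 1) = 0.4580.
φ = arcsin(0.4580) = 27.26°.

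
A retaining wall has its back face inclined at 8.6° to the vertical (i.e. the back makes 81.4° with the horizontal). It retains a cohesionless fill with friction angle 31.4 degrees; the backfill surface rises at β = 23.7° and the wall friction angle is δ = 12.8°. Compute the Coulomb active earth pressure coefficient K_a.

K_a = sin²(α+φ) / [sin²α · sin(α−δ) · (1 + √{sin(φ+δ)sin(φ−β) / (sin(α−δ)sin(α+β))})²].
With α = 81.4°, φ = 31.4°, δ = 12.8°, β = 23.7°: K_a = 0.5339.

0.534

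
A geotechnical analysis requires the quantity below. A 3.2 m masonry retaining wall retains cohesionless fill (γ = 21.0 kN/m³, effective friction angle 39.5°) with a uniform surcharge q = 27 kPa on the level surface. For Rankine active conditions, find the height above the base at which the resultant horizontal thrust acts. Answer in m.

K_a = 0.2224.
Triangular part P₁ = ½K_aγH² = 23.92 at H/3 = 1.067 m; rectangular part P₂ = K_a q H = 19.22 at H/2 = 1.600 m.
ȳ = (P₁·1.067 + P₂·1.600)/(P₁+P₂) = 1.304 m.

1.30 m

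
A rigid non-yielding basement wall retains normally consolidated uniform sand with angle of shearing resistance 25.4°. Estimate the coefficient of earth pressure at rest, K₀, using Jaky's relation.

K₀ = 1 − sin φ' = 1 − sin 25.4° = 0.5711.

0.571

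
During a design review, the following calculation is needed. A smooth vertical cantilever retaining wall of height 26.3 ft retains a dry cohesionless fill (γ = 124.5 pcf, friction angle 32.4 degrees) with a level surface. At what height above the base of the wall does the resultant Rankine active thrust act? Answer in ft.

K_a = 0.3022.
The pressure distribution is triangular, so the resultant acts at H/3 above the base = 26.3/3 = 8.767 ft.

8.77 ft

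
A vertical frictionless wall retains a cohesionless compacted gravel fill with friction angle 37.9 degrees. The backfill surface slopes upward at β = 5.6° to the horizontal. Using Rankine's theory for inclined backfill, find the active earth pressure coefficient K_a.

K_a = cos β · (cos β − √(cos²β − cos²φ)) / (cos β + √(cos²β − cos²φ)).
cos β = 0.9952, cos φ = 0.7891, √(cos²β − cos²φ) = 0.6065.
K_a = 0.9952 × (0.9952 − 0.6065)/(0.9952 + 0.6065) = 0.2415.

0.242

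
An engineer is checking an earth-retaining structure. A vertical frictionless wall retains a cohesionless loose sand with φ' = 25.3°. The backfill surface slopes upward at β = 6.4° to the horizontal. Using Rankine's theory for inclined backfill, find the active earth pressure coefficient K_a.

0.411

K_a = cos β · (cos β − √(cos²β − cos²φ)) / (cos β + √(cos²β − cos²φ)).
cos β = 0.9938, cos φ = 0.9041, √(cos²β − cos²φ) = 0.4126.
K_a = 0.9938 × (0.9938 − 0.4126)/(0.9938 + 0.4126) = 0.4107.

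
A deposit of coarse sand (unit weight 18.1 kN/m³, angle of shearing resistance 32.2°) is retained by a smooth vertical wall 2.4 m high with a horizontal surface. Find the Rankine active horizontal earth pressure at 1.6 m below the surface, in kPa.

K_a = (1 − sin φ)/(1 + sin φ) = 0.3047.
σ_h = K_a γ z = 0.3047 × 18.1 × 1.6 = 8.825 kPa.

8.83 kPa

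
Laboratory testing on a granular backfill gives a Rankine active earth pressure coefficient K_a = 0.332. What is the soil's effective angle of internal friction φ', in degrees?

K_a = tan²(45° − φ/2) ⇒ 45° − φ/2 = arctan(√0.332) = 29.95°.
φ = 2(45° − 29.95°) = 30.10°.

30.1°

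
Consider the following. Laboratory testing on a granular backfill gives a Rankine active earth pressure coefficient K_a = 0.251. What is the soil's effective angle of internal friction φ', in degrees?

36.8°

K_a = tan²(45° − φ/2) ⇒ 45° − φ/2 = arctan(√0.251) = 26.61°.
φ = 2(45° − 26.61°) = 36.78°.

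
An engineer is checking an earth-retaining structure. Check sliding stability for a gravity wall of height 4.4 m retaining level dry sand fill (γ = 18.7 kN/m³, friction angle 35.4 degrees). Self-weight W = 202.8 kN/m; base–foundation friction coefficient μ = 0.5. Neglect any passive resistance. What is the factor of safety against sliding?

K_a = tan²(45° − 35.4°/2) = 0.2664.
P_a = ½K_aγH² = 0.5×0.2664×18.7×4.4² = 48.22 kN/m, acting at H/3 = 1.467 m above the base.
FS_sliding = μW / P_a = 0.5×202.8 / 48.22 = 2.103.

2.10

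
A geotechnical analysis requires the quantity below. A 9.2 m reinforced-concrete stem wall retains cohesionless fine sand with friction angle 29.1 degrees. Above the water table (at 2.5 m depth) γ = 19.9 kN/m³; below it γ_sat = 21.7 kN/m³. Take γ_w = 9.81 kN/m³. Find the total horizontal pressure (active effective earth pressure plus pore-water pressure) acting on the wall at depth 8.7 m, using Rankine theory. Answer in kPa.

K_a = (1 − sin φ)/(1 + sin φ) = 0.3456.
γ' = 21.7 − 9.81 = 11.89 kN/m³.
Effective vertical stress at 8.7 m: σ'_v = 19.9×2.5 + 11.89×6.20 = 123.5 kPa.
σ'_h = K_a σ'_v = 0.3456 × 123.5 = 42.67 kPa; u = γ_w × 6.20 = 60.82 kPa.
Total σ_h = 42.67 + 60.82 = 103.5 kPa.

103 kPa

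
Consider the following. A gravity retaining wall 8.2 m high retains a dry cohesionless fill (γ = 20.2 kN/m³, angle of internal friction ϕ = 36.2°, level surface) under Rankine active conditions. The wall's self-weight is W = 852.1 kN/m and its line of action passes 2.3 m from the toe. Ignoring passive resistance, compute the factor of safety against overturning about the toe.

K_a = tan²(45° − 36.2°/2) = 0.2574.
P_a = ½K_aγH² = 0.5×0.2574×20.2×8.2² = 174.8 kN/m, acting at H/3 = 2.733 m above the base.
Overturning moment M_o = P_a × H/3 = 174.8 × 2.733 = 477.8.
Resisting moment M_r = W × 2.3 = 852.1 × 2.3 = 1960.
FS_overturning = M_r/M_o = 1960/477.8 = 4.102.

4.10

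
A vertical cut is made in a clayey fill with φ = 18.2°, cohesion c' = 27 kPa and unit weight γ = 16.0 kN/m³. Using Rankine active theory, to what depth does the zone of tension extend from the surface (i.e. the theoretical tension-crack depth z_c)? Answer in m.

K_a = tan²(45° − 18.2°/2) = 0.5240; √K_a = 0.7239.
The active pressure is zero where K_a γ z = 2c√K_a, so z_c = 2c/(γ√K_a) = 2×27/(16.0×0.7239) = 4.662 m.

4.66 m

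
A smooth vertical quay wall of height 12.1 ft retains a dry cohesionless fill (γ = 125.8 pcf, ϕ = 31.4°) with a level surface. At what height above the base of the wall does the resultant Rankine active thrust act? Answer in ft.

4.03 ft

K_a = 0.3149.
The pressure distribution is triangular, so the resultant acts at H/3 above the base = 12.1/3 = 4.033 ft.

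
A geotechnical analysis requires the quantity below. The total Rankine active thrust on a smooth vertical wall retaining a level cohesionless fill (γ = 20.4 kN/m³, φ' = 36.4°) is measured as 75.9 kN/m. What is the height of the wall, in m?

5.40 m

K_a = 0.2552. P_a = ½ K_a γ H² ⇒ H = √(2P_a/(K_a γ)).
H = √(2×75.9/(0.2552×20.4)) = 5.400 m.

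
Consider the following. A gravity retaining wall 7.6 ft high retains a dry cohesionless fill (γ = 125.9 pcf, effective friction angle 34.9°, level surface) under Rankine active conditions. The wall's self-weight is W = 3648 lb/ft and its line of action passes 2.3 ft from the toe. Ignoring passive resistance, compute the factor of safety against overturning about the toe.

K_a = tan²(45° − 34.9°/2) = 0.2721.
P_a = ½K_aγH² = 0.5×0.2721×125.9×7.6² = 989.5 lb/ft, acting at H/3 = 2.533 ft above the base.
Overturning moment M_o = P_a × H/3 = 989.5 × 2.533 = 2507.
Resisting moment M_r = W × 2.3 = 3648 × 2.3 = 8390.
FS_overturning = M_r/M_o = 8390/2507 = 3.347.

3.35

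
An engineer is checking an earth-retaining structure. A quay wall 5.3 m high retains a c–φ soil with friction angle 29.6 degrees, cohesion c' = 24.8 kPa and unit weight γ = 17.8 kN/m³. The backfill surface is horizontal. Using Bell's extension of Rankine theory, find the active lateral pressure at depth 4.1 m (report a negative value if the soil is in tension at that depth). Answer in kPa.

-4.15 kPa

K_a = (1 − sin φ)/(1 + sin φ) = 0.3387.
σ_a = K_a γ z − 2c√K_a = 0.3387×17.8×4.1 − 2×24.8×0.5820 = -4.147 kPa.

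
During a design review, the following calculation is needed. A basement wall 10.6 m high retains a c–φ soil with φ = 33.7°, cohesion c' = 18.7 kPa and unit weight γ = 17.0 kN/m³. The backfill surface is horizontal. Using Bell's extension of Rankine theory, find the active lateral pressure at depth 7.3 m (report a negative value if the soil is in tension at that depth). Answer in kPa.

15.5 kPa

K_a = (1 − sin φ)/(1 + sin φ) = 0.2863.
σ_a = K_a γ z − 2c√K_a = 0.2863×17.0×7.3 − 2×18.7×0.5351 = 15.52 kPa.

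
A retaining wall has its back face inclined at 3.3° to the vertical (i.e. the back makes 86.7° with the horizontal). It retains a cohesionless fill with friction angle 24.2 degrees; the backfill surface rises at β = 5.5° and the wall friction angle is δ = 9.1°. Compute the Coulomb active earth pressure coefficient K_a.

0.442

K_a = sin²(α+φ) / [sin²α · sin(α−δ) · (1 + √{sin(φ+δ)sin(φ−β) / (sin(α−δ)sin(α+β))})²].
With α = 86.7°, φ = 24.2°, δ = 9.1°, β = 5.5°: K_a = 0.4417.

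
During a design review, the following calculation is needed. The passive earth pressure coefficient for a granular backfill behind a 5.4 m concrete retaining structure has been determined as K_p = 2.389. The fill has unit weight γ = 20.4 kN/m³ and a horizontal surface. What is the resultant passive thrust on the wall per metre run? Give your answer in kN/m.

P = ½ K_p γ H² = 0.5 × 2.389 × 20.4 × 5.4² = 710.6 kN/m.

711 kN/m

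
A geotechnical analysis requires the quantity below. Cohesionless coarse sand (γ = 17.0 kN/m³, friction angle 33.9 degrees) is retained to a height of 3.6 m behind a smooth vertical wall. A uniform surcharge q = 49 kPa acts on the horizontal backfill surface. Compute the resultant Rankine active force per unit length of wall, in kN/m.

K_a = tan²(45° − φ/2) = 0.2839.
Soil triangle: ½ K_a γ H² = 0.5×0.2839×17.0×3.6² = 31.28 kN/m.
Surcharge rectangle: K_a q H = 0.2839×49×3.6 = 50.08 kN/m.
Total = 31.28 + 50.08 = 81.36 kN/m.

81.4 kN/m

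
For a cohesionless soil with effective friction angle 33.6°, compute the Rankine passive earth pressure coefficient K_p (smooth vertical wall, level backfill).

3.48

K_p = (1 + sin φ)/(1 − sin φ) = tan²(45° + 33.6°/2) = 3.478.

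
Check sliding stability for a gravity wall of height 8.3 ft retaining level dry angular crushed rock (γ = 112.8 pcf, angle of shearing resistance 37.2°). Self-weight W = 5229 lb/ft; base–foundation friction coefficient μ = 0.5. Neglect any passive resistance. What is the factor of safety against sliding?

K_a = tan²(45° − 37.2°/2) = 0.2464.
P_a = ½K_aγH² = 0.5×0.2464×112.8×8.3² = 957.4 lb/ft, acting at H/3 = 2.767 ft above the base.
FS_sliding = μW / P_a = 0.5×5229 / 957.4 = 2.731.

2.73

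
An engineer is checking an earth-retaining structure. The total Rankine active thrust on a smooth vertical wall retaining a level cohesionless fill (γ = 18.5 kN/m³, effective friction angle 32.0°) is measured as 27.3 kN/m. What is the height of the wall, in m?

K_a = 0.3073. P_a = ½ K_a γ H² ⇒ H = √(2P_a/(K_a γ)).
H = √(2×27.3/(0.3073×18.5)) = 3.099 m.

3.10 m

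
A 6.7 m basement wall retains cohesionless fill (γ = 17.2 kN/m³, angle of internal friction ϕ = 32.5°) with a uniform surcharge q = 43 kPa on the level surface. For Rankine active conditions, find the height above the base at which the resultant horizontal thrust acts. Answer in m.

K_a = 0.3010.
Triangular part P₁ = ½K_aγH² = 116.2 at H/3 = 2.233 m; rectangular part P₂ = K_a q H = 86.71 at H/2 = 3.350 m.
ȳ = (P₁·2.233 + P₂·3.350)/(P₁+P₂) = 2.711 m.

2.71 m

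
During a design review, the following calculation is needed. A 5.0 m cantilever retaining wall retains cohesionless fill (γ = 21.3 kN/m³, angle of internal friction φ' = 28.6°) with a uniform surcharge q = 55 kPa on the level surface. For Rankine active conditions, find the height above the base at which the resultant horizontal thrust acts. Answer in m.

K_a = 0.3525.
Triangular part P₁ = ½K_aγH² = 93.87 at H/3 = 1.667 m; rectangular part P₂ = K_a q H = 96.95 at H/2 = 2.500 m.
ȳ = (P₁·1.667 + P₂·2.500)/(P₁+P₂) = 2.090 m.

2.09 m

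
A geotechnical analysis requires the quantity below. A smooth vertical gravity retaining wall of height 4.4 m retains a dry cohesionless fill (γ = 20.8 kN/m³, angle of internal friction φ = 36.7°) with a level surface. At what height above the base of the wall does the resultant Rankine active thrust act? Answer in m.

1.47 m

K_a = 0.2519.
The pressure distribution is triangular, so the resultant acts at H/3 above the base = 4.4/3 = 1.467 m.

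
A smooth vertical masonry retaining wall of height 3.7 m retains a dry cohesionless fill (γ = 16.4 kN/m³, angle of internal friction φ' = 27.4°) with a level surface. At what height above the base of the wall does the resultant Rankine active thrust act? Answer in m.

1.23 m

K_a = 0.3697.
The pressure distribution is triangular, so the resultant acts at H/3 above the base = 3.7/3 = 1.233 m.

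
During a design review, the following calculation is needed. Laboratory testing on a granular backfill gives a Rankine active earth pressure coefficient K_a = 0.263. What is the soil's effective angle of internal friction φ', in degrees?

K_a = tan²(45° − φ/2) ⇒ 45° − φ/2 = arctan(√0.263) = 27.15°.
φ = 2(45° − 27.15°) = 35.70°.

35.7°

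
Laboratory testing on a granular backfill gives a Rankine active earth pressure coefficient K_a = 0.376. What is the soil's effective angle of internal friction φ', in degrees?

K_a = tan²(45° − φ/2) ⇒ 45° − φ/2 = arctan(√0.376) = 31.52°.
φ = 2(45° − 31.52°) = 26.97°.

27.0°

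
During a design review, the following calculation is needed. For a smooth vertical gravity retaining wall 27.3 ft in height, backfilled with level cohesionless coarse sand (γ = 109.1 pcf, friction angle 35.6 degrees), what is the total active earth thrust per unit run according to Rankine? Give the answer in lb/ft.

10700 lb/ft

K_a = tan²(45° − φ/2) = 0.2641.
P_a = ½ K_a γ H² = 0.5 × 0.2641 × 109.1 × 27.3² = 10740 lb/ft.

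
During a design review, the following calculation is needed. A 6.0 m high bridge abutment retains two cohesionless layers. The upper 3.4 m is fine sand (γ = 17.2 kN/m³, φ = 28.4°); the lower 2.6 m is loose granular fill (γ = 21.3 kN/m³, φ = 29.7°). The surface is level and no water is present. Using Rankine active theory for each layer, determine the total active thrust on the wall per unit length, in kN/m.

111 kN/m

K_a1 = tan²(45°−28.4°/2) = 0.3554; K_a2 = tan²(45°−29.7°/2) = 0.3374.
Layer 1: σ at base = K_a1 γ₁ h₁ = 20.78 kPa; P₁ = ½×20.78×3.4 = 35.33.
Layer 2: σ_v at top = γ₁h₁ = 58.48; σ_h top = K_a2×58.48 = 19.73; σ_h base = K_a2×(58.48+21.3×2.6) = 38.41.
P₂ = ½(19.73+38.41)×2.6 = 75.59. Total P_a = 35.33+75.59 = 110.9 kN/m.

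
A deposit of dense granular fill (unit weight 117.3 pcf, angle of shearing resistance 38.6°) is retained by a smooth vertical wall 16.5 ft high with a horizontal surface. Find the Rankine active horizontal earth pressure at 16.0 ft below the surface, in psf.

435 psf

K_a = (1 − sin φ)/(1 + sin φ) = 0.2316.
σ_h = K_a γ z = 0.2316 × 117.3 × 16.0 = 434.7 psf.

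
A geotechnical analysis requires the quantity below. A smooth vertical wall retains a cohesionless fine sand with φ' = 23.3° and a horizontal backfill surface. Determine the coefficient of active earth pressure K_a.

0.433

K_a = (1 − sin φ)/(1 + sin φ) = (1 − sin 23.3°)/(1 + sin 23.3°) = 0.4331.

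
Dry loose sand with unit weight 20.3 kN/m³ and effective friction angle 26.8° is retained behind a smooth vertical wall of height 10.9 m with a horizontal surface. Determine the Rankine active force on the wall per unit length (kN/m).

K_a = tan²(45° − φ/2) = 0.3785.
P_a = ½ K_a γ H² = 0.5 × 0.3785 × 20.3 × 10.9² = 456.4 kN/m.

456 kN/m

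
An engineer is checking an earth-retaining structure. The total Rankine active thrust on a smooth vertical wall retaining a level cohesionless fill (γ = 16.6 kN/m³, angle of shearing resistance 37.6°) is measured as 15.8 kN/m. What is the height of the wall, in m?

2.80 m

K_a = 0.2421. P_a = ½ K_a γ H² ⇒ H = √(2P_a/(K_a γ)).
H = √(2×15.8/(0.2421×16.6)) = 2.804 m.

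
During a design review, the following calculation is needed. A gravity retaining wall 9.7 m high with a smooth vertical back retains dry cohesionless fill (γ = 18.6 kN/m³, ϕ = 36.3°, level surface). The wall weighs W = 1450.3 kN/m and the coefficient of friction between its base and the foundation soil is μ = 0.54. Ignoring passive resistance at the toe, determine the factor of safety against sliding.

K_a = tan²(45° − 36.3°/2) = 0.2563.
P_a = ½K_aγH² = 0.5×0.2563×18.6×9.7² = 224.2 kN/m, acting at H/3 = 3.233 m above the base.
FS_sliding = μW / P_a = 0.54×1450.3 / 224.2 = 3.492.

3.49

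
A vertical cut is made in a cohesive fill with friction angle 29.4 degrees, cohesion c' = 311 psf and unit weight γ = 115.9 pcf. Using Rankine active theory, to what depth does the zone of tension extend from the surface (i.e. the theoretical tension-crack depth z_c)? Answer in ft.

K_a = tan²(45° − 29.4°/2) = 0.3415; √K_a = 0.5844.
The active pressure is zero where K_a γ z = 2c√K_a, so z_c = 2c/(γ√K_a) = 2×311/(115.9×0.5844) = 9.184 ft.

9.18 ft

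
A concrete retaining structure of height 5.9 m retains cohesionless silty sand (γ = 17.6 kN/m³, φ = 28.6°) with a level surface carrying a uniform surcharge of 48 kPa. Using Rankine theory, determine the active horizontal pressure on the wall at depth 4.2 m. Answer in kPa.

43.0 kPa

K_a = (1 − sin φ)/(1 + sin φ) = 0.3525.
σ_v = γz + q = 17.6 × 4.2 + 48 = 121.9 kPa.
σ_h = K_a σ_v = 0.3525 × 121.9 = 42.98 kPa.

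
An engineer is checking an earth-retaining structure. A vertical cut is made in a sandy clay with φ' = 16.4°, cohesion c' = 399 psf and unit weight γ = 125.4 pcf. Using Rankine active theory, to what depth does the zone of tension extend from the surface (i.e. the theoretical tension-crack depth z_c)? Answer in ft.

8.51 ft

K_a = tan²(45° − 16.4°/2) = 0.5596; √K_a = 0.7481.
The active pressure is zero where K_a γ z = 2c√K_a, so z_c = 2c/(γ√K_a) = 2×399/(125.4×0.7481) = 8.506 ft.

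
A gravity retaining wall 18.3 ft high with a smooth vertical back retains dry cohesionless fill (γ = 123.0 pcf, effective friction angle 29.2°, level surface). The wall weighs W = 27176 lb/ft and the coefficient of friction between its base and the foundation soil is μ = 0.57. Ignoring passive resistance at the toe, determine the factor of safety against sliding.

K_a = tan²(45° − 29.2°/2) = 0.3442.
P_a = ½K_aγH² = 0.5×0.3442×123.0×18.3² = 7089 lb/ft, acting at H/3 = 6.100 ft above the base.
FS_sliding = μW / P_a = 0.57×27176 / 7089 = 2.185.

2.19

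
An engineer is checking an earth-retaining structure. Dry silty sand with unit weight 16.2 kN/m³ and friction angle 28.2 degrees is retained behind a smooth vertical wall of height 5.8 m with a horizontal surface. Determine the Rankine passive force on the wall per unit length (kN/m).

761 kN/m

K_p = tan²(45° + φ/2) = 2.792.
P_p = ½ K_p γ H² = 0.5 × 2.792 × 16.2 × 5.8² = 760.7 kN/m.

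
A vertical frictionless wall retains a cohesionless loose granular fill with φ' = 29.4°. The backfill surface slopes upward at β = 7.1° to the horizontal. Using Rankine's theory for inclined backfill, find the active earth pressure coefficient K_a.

0.350

K_a = cos β · (cos β − √(cos²β − cos²φ)) / (cos β + √(cos²β − cos²φ)).
cos β = 0.9923, cos φ = 0.8712, √(cos²β − cos²φ) = 0.4751.
K_a = 0.9923 × (0.9923 − 0.4751)/(0.9923 + 0.4751) = 0.3498.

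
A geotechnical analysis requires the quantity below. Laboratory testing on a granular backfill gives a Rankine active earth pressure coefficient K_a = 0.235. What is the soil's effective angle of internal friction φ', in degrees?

K_a = tan²(45° − φ/2) ⇒ 45° − φ/2 = arctan(√0.235) = 25.86°.
φ = 2(45° − 25.86°) = 38.27°.

38.3°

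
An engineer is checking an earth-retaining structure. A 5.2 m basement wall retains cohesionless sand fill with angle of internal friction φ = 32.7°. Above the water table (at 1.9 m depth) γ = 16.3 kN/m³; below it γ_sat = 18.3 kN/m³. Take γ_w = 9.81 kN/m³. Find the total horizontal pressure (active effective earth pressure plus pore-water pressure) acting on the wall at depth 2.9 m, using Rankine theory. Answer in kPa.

K_a = (1 − sin φ)/(1 + sin φ) = 0.2985.
γ' = 18.3 − 9.81 = 8.490 kN/m³.
Effective vertical stress at 2.9 m: σ'_v = 16.3×1.9 + 8.490×1.00 = 39.46 kPa.
σ'_h = K_a σ'_v = 0.2985 × 39.46 = 11.78 kPa; u = γ_w × 1.00 = 9.810 kPa.
Total σ_h = 11.78 + 9.810 = 21.59 kPa.

21.6 kPa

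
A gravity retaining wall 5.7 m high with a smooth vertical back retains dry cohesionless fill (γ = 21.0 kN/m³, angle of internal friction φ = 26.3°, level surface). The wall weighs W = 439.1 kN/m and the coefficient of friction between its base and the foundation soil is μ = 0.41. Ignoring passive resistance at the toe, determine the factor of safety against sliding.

1.37

K_a = tan²(45° − 26.3°/2) = 0.3859.
P_a = ½K_aγH² = 0.5×0.3859×21.0×5.7² = 131.7 kN/m, acting at H/3 = 1.900 m above the base.
FS_sliding = μW / P_a = 0.41×439.1 / 131.7 = 1.367.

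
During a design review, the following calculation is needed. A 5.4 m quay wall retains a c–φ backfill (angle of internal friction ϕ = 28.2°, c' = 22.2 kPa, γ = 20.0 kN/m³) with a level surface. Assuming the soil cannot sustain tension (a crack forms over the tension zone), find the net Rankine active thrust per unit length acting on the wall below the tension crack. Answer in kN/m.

10.2 kN/m

K_a = 0.3582; √K_a = 0.5985.
Tension-crack depth z_c = 2c/(γ√K_a) = 2×22.2/(20.0×0.5985) = 3.709 m.
σ_a at base = K_a γ H − 2c√K_a = 0.3582×20.0×5.4 − 2×22.2×0.5985 = 12.11 kPa.
P_a = ½ × 12.11 × (H − z_c) = 0.5×12.11×1.691 = 10.24 kN/m.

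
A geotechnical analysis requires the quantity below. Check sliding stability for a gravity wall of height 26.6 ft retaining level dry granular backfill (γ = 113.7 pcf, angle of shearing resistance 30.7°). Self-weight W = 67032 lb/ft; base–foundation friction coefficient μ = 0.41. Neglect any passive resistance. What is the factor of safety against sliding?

2.11

K_a = tan²(45° − 30.7°/2) = 0.3240.
P_a = ½K_aγH² = 0.5×0.3240×113.7×26.6² = 13030 lb/ft, acting at H/3 = 8.867 ft above the base.
FS_sliding = μW / P_a = 0.41×67032 / 13030 = 2.109.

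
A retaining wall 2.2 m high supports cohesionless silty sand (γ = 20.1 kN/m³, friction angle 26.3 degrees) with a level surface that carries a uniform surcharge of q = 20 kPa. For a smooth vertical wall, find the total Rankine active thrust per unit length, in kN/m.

K_a = tan²(45° − φ/2) = 0.3859.
Soil triangle: ½ K_a γ H² = 0.5×0.3859×20.1×2.2² = 18.77 kN/m.
Surcharge rectangle: K_a q H = 0.3859×20×2.2 = 16.98 kN/m.
Total = 18.77 + 16.98 = 35.75 kN/m.

35.8 kN/m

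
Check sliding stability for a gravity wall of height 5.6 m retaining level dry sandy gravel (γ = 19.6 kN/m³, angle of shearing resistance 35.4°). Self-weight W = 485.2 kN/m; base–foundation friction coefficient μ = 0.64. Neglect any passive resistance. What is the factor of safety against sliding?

K_a = tan²(45° − 35.4°/2) = 0.2664.
P_a = ½K_aγH² = 0.5×0.2664×19.6×5.6² = 81.87 kN/m, acting at H/3 = 1.867 m above the base.
FS_sliding = μW / P_a = 0.64×485.2 / 81.87 = 3.793.

3.79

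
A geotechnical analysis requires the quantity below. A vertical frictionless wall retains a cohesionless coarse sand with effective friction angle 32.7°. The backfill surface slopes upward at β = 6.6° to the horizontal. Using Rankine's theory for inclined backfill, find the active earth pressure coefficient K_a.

K_a = cos β · (cos β − √(cos²β − cos²φ)) / (cos β + √(cos²β − cos²φ)).
cos β = 0.9934, cos φ = 0.8415, √(cos²β − cos²φ) = 0.5279.
K_a = 0.9934 × (0.9934 − 0.5279)/(0.9934 + 0.5279) = 0.3040.

0.304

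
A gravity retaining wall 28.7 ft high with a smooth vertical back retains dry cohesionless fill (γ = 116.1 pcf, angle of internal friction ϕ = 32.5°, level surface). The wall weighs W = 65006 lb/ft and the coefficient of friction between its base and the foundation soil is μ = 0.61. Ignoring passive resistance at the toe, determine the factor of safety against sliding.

K_a = tan²(45° − 32.5°/2) = 0.3010.
P_a = ½K_aγH² = 0.5×0.3010×116.1×28.7² = 14390 lb/ft, acting at H/3 = 9.567 ft above the base.
FS_sliding = μW / P_a = 0.61×65006 / 14390 = 2.755.

2.76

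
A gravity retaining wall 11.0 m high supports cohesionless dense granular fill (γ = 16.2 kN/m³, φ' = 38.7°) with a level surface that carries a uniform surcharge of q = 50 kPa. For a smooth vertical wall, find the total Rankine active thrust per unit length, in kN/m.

353 kN/m

K_a = tan²(45° − φ/2) = 0.2306.
Soil triangle: ½ K_a γ H² = 0.5×0.2306×16.2×11.0² = 226.0 kN/m.
Surcharge rectangle: K_a q H = 0.2306×50×11.0 = 126.8 kN/m.
Total = 226.0 + 126.8 = 352.8 kN/m.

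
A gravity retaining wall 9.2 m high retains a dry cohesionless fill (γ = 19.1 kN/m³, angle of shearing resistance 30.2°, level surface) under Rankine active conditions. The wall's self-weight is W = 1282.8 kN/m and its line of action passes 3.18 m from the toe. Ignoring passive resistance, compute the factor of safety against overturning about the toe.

K_a = tan²(45° − 30.2°/2) = 0.3307.
P_a = ½K_aγH² = 0.5×0.3307×19.1×9.2² = 267.3 kN/m, acting at H/3 = 3.067 m above the base.
Overturning moment M_o = P_a × H/3 = 267.3 × 3.067 = 819.6.
Resisting moment M_r = W × 3.18 = 1282.8 × 3.18 = 4079.
FS_overturning = M_r/M_o = 4079/819.6 = 4.977.

4.98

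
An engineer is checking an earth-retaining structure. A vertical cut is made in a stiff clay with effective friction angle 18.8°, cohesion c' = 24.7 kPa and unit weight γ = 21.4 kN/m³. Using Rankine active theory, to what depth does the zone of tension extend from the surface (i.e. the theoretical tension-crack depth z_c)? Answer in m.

K_a = tan²(45° − 18.8°/2) = 0.5126; √K_a = 0.7159.
The active pressure is zero where K_a γ z = 2c√K_a, so z_c = 2c/(γ√K_a) = 2×24.7/(21.4×0.7159) = 3.224 m.

3.22 m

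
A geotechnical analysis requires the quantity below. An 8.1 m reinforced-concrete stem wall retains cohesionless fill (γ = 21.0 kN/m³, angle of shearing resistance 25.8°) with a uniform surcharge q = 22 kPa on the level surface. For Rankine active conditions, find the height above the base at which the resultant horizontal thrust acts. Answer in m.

2.98 m

K_a = 0.3935.
Triangular part P₁ = ½K_aγH² = 271.1 at H/3 = 2.700 m; rectangular part P₂ = K_a q H = 70.12 at H/2 = 4.050 m.
ȳ = (P₁·2.700 + P₂·4.050)/(P₁+P₂) = 2.977 m.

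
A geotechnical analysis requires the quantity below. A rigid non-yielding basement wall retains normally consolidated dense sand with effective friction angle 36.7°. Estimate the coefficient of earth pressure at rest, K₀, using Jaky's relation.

K₀ = 1 − sin φ' = 1 − sin 36.7° = 0.4024.

0.402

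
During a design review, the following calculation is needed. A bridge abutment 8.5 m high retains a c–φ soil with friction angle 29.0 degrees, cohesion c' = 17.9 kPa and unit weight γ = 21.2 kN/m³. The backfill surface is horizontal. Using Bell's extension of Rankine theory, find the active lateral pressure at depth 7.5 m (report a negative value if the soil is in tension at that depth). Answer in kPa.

34.1 kPa

K_a = (1 − sin φ)/(1 + sin φ) = 0.3470.
σ_a = K_a γ z − 2c√K_a = 0.3470×21.2×7.5 − 2×17.9×0.5890 = 34.08 kPa.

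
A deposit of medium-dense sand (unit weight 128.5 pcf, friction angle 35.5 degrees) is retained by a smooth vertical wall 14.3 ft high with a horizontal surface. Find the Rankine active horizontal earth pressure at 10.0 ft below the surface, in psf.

341 psf

K_a = (1 − sin φ)/(1 + sin φ) = 0.2653.
σ_h = K_a γ z = 0.2653 × 128.5 × 10.0 = 340.9 psf.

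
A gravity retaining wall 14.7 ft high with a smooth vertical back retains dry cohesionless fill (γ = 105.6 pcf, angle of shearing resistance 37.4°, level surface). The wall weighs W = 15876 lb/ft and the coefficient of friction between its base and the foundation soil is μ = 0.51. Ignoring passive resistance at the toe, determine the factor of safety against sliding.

K_a = tan²(45° − 37.4°/2) = 0.2443.
P_a = ½K_aγH² = 0.5×0.2443×105.6×14.7² = 2787 lb/ft, acting at H/3 = 4.900 ft above the base.
FS_sliding = μW / P_a = 0.51×15876 / 2787 = 2.905.

2.91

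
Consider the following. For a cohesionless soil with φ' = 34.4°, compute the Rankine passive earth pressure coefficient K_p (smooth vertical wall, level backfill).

3.60

K_p = (1 + sin φ)/(1 − sin φ) = tan²(45° + 34.4°/2) = 3.597.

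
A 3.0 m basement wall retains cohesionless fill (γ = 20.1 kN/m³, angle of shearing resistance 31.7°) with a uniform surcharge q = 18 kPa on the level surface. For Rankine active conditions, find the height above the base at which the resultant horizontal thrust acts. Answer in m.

1.19 m

K_a = 0.3111.
Triangular part P₁ = ½K_aγH² = 28.14 at H/3 = 1.000 m; rectangular part P₂ = K_a q H = 16.80 at H/2 = 1.500 m.
ȳ = (P₁·1.000 + P₂·1.500)/(P₁+P₂) = 1.187 m.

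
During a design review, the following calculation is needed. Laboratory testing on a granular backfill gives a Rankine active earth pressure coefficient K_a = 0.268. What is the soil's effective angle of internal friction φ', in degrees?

35.3°

K_a = tan²(45° − φ/2) ⇒ 45° − φ/2 = arctan(√0.268) = 27.37°.
φ = 2(45° − 27.37°) = 35.26°.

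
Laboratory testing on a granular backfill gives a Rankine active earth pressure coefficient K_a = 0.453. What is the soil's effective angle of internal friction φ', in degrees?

22.1°

K_a = tan²(45° − φ/2) ⇒ 45° − φ/2 = arctan(√0.453) = 33.94°.
φ = 2(45° − 33.94°) = 22.11°.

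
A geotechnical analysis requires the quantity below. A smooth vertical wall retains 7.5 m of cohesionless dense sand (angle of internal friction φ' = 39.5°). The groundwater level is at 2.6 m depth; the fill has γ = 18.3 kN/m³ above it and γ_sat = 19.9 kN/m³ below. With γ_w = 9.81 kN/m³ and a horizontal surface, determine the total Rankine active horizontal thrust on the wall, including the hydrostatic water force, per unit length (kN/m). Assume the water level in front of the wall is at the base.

210 kN/m

K_a = tan²(45° − φ/2) = 0.2224.
γ' = 19.9 − 9.81 = 10.09 kN/m³. Depth below WT = 4.9 m.
σ'_h at WT = K_a γ d_w = 10.58 kPa; at base = 10.58 + K_a γ' × 4.9 = 21.58 kPa.
P₁ (0–2.6 m) = ½×10.58×2.6 = 13.76. P₂ (2.6–7.5 m) = ½(10.58+21.58)×4.9 = 78.80.
P_w = ½ γ_w h₂² = 0.5×9.81×4.9² = 117.8. Total = 13.76+78.80+117.8 = 210.3 kN/m.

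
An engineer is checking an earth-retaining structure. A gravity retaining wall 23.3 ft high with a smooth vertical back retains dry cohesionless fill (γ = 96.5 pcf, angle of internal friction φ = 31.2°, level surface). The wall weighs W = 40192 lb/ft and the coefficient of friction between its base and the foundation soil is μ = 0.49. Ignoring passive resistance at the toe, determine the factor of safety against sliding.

K_a = tan²(45° − 31.2°/2) = 0.3175.
P_a = ½K_aγH² = 0.5×0.3175×96.5×23.3² = 8317 lb/ft, acting at H/3 = 7.767 ft above the base.
FS_sliding = μW / P_a = 0.49×40192 / 8317 = 2.368.

2.37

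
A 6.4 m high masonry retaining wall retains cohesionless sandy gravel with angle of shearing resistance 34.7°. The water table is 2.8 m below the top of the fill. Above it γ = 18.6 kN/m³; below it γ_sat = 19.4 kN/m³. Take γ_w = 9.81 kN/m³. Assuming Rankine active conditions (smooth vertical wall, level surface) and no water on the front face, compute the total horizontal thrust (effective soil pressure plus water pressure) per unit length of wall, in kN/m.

K_a = tan²(45° − φ/2) = 0.2745.
γ' = 19.4 − 9.81 = 9.590 kN/m³. Depth below WT = 3.6 m.
σ'_h at WT = K_a γ d_w = 14.29 kPa; at base = 14.29 + K_a γ' × 3.6 = 23.77 kPa.
P₁ (0–2.8 m) = ½×14.29×2.8 = 20.01. P₂ (2.8–6.4 m) = ½(14.29+23.77)×3.6 = 68.52.
P_w = ½ γ_w h₂² = 0.5×9.81×3.6² = 63.57. Total = 20.01+68.52+63.57 = 152.1 kN/m.

152 kN/m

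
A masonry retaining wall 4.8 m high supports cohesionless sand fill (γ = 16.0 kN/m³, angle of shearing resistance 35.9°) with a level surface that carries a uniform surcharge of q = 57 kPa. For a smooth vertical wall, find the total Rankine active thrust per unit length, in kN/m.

119 kN/m

K_a = tan²(45° − φ/2) = 0.2607.
Soil triangle: ½ K_a γ H² = 0.5×0.2607×16.0×4.8² = 48.06 kN/m.
Surcharge rectangle: K_a q H = 0.2607×57×4.8 = 71.34 kN/m.
Total = 48.06 + 71.34 = 119.4 kN/m.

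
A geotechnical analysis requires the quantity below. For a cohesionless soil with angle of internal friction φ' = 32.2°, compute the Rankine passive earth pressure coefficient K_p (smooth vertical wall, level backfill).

K_p = (1 + sin φ)/(1 − sin φ) = tan²(45° + 32.2°/2) = 3.282.

3.28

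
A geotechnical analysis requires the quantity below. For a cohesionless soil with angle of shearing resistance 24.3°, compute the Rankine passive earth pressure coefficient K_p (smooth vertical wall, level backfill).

K_p = (1 + sin φ)/(1 − sin φ) = tan²(45° + 24.3°/2) = 2.399.

2.40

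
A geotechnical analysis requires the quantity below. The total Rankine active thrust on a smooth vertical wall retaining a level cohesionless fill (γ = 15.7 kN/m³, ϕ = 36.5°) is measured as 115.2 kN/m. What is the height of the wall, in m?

7.60 m

K_a = 0.2541. P_a = ½ K_a γ H² ⇒ H = √(2P_a/(K_a γ)).
H = √(2×115.2/(0.2541×15.7)) = 7.600 m.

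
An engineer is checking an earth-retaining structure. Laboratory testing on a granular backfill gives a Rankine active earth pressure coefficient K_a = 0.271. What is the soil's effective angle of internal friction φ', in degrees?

K_a = tan²(45° − φ/2) ⇒ 45° − φ/2 = arctan(√0.271) = 27.50°.
φ = 2(45° − 27.50°) = 35.00°.

35.0°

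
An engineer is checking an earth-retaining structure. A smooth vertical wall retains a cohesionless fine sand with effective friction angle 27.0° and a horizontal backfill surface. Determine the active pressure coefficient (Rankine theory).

0.376

K_a = tan²(45° − φ/2) = tan²(31.50°) = 0.3755.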